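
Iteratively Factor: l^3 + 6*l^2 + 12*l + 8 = (l + 2)*(l^2 + 4*l + 4) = (l + 2)^2*(l + 2)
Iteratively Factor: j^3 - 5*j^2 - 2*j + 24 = (j - 4)*(j^2 - j - 6) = (j - 4)*(j - 3)*(j + 2)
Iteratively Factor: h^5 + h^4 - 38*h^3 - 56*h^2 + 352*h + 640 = (h - 4)*(h^4 + 5*h^3 - 18*h^2 - 128*h - 160) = (h - 4)*(h + 2)*(h^3 + 3*h^2 - 24*h - 80) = (h - 5)*(h - 4)*(h + 2)*(h^2 + 8*h + 16) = (h - 5)*(h - 4)*(h + 2)*(h + 4)*(h + 4)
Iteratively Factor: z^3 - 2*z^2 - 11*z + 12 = (z - 4)*(z^2 + 2*z - 3) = (z - 4)*(z - 1)*(z + 3)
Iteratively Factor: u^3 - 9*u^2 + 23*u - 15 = (u - 1)*(u^2 - 8*u + 15) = (u - 5)*(u - 1)*(u - 3)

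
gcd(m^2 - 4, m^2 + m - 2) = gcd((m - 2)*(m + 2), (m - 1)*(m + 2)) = m + 2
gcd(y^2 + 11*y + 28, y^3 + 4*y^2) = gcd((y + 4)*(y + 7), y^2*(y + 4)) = y + 4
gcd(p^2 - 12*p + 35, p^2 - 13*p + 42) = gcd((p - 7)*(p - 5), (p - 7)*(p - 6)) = p - 7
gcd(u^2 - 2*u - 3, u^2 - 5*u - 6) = u + 1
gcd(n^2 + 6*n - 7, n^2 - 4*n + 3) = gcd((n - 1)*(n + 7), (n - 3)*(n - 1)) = n - 1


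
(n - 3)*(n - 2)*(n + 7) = n^3 + 2*n^2 - 29*n + 42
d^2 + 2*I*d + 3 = (d - I)*(d + 3*I)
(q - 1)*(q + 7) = q^2 + 6*q - 7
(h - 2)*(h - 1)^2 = h^3 - 4*h^2 + 5*h - 2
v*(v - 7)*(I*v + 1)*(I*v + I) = -v^4 + 6*v^3 + I*v^3 + 7*v^2 - 6*I*v^2 - 7*I*v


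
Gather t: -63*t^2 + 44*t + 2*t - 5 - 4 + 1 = -63*t^2 + 46*t - 8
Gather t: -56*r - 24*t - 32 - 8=-56*r - 24*t - 40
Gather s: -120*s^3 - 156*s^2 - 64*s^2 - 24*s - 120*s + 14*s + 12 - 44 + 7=-120*s^3 - 220*s^2 - 130*s - 25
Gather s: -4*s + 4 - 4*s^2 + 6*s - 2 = -4*s^2 + 2*s + 2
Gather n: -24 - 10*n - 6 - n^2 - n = -n^2 - 11*n - 30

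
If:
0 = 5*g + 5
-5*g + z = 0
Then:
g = -1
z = -5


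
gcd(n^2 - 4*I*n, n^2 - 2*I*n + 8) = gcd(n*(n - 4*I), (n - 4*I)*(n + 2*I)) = n - 4*I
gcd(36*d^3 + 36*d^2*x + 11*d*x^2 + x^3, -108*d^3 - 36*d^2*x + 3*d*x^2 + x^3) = 18*d^2 + 9*d*x + x^2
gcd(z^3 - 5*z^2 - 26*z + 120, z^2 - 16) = z - 4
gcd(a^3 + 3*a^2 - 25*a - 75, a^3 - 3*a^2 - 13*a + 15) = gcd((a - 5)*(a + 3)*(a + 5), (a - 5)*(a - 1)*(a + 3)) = a^2 - 2*a - 15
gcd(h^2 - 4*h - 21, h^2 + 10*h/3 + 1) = h + 3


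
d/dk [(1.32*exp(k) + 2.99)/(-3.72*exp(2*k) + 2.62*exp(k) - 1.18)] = (4.9104*exp(2*k) + 22.2456*exp(k) - 9.3914)*exp(k)/(13.8384*exp(4*k) - 19.4928*exp(3*k) + 15.6436*exp(2*k) - 6.1832*exp(k) + 1.3924)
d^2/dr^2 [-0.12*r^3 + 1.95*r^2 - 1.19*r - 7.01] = 3.9 - 0.72*r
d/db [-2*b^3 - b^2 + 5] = 2*b*(-3*b - 1)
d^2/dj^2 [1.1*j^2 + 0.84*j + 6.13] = 2.20000000000000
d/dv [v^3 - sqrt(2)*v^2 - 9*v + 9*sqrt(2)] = 3*v^2 - 2*sqrt(2)*v - 9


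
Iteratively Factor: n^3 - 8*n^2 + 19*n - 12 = (n - 4)*(n^2 - 4*n + 3) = (n - 4)*(n - 3)*(n - 1)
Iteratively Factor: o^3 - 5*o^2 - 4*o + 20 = (o - 5)*(o^2 - 4) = (o - 5)*(o - 2)*(o + 2)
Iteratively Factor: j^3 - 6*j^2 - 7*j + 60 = (j - 5)*(j^2 - j - 12) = (j - 5)*(j + 3)*(j - 4)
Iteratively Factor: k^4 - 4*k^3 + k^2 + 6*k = (k + 1)*(k^3 - 5*k^2 + 6*k) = (k - 2)*(k + 1)*(k^2 - 3*k) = k*(k - 2)*(k + 1)*(k - 3)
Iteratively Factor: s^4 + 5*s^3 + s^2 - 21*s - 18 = (s + 3)*(s^3 + 2*s^2 - 5*s - 6) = (s - 2)*(s + 3)*(s^2 + 4*s + 3) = (s - 2)*(s + 1)*(s + 3)*(s + 3)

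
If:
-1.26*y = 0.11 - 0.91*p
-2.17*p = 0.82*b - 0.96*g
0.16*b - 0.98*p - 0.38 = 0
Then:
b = 8.48076923076923*y + 3.11538461538462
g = 10.3737980769231*y + 2.93429487179487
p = 1.38461538461538*y + 0.120879120879121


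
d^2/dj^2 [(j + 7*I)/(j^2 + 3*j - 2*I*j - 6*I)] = 2*((j + 7*I)*(2*j + 3 - 2*I)^2 - (3*j + 3 + 5*I)*(j^2 + 3*j - 2*I*j - 6*I))/(j^2 + 3*j - 2*I*j - 6*I)^3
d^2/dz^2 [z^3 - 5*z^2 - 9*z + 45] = 6*z - 10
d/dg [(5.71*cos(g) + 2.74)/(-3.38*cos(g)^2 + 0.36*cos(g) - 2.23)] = (-19.2998*cos(g)^2 - 18.5224*cos(g) + 13.7197)*sin(g)/(11.4244*cos(g)^4 - 2.4336*cos(g)^3 + 15.2044*cos(g)^2 - 1.6056*cos(g) + 4.9729)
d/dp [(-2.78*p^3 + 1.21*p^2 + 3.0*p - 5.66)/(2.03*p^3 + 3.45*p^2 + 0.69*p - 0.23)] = (-12.0473*p^4 - 16.0164*p^3 + 26.8725*p^2 + 38.4974*p + 3.2154)/(4.1209*p^6 + 14.007*p^5 + 14.7039*p^4 + 3.8272*p^3 - 1.1109*p^2 - 0.3174*p + 0.0529)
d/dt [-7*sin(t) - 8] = -7*cos(t)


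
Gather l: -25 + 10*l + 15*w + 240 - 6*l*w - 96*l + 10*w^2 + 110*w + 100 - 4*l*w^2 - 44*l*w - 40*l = l*(-4*w^2 - 50*w - 126) + 10*w^2 + 125*w + 315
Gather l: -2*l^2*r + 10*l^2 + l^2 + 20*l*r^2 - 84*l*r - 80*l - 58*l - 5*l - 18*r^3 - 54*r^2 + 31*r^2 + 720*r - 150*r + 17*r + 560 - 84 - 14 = l^2*(11 - 2*r) + l*(20*r^2 - 84*r - 143) - 18*r^3 - 23*r^2 + 587*r + 462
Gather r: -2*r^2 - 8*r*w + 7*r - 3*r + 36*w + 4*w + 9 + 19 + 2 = -2*r^2 + r*(4 - 8*w) + 40*w + 30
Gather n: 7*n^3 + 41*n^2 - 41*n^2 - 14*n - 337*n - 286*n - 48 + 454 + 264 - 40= 7*n^3 - 637*n + 630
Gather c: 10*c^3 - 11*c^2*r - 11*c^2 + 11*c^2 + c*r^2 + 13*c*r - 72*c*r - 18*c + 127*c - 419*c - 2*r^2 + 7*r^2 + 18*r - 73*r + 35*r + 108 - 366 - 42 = 10*c^3 - 11*c^2*r + c*(r^2 - 59*r - 310) + 5*r^2 - 20*r - 300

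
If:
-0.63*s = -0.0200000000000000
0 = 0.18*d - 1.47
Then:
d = 8.17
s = 0.03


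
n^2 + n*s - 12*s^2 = (n - 3*s)*(n + 4*s)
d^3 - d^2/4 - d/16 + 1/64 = (d - 1/4)^2*(d + 1/4)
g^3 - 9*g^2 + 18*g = g*(g - 6)*(g - 3)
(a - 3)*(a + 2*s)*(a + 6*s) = a^3 + 8*a^2*s - 3*a^2 + 12*a*s^2 - 24*a*s - 36*s^2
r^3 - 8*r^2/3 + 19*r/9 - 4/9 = (r - 4/3)*(r - 1)*(r - 1/3)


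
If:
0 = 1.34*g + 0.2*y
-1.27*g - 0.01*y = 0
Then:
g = 0.00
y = 0.00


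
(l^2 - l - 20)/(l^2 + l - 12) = (l - 5)/(l - 3)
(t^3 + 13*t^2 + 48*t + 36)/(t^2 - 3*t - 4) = (t^2 + 12*t + 36)/(t - 4)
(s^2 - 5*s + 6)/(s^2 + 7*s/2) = 2*(s^2 - 5*s + 6)/(s*(2*s + 7))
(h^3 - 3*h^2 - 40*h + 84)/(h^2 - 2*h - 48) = (h^2 - 9*h + 14)/(h - 8)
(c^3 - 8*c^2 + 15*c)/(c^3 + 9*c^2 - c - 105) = c*(c - 5)/(c^2 + 12*c + 35)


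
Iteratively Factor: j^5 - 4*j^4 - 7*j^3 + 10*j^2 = (j)*(j^4 - 4*j^3 - 7*j^2 + 10*j) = j*(j + 2)*(j^3 - 6*j^2 + 5*j) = j*(j - 1)*(j + 2)*(j^2 - 5*j) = j^2*(j - 1)*(j + 2)*(j - 5)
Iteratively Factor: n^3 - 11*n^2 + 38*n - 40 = (n - 5)*(n^2 - 6*n + 8) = (n - 5)*(n - 4)*(n - 2)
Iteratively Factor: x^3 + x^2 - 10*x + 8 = (x - 2)*(x^2 + 3*x - 4) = (x - 2)*(x + 4)*(x - 1)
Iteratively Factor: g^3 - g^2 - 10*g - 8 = (g + 2)*(g^2 - 3*g - 4) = (g - 4)*(g + 2)*(g + 1)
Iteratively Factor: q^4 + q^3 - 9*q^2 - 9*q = (q + 1)*(q^3 - 9*q) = (q + 1)*(q + 3)*(q^2 - 3*q) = (q - 3)*(q + 1)*(q + 3)*(q)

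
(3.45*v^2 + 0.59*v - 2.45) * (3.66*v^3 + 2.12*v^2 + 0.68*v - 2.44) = 12.627*v^5 + 9.4734*v^4 - 5.3702*v^3 - 13.2108*v^2 - 3.1056*v + 5.978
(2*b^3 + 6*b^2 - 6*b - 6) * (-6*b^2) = -12*b^5 - 36*b^4 + 36*b^3 + 36*b^2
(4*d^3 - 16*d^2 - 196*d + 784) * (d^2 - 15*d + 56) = 4*d^5 - 76*d^4 + 268*d^3 + 2828*d^2 - 22736*d + 43904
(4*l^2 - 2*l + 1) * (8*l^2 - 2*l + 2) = 32*l^4 - 24*l^3 + 20*l^2 - 6*l + 2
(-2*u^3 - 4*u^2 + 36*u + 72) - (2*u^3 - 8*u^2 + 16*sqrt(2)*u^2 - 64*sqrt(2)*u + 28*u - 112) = -4*u^3 - 16*sqrt(2)*u^2 + 4*u^2 + 8*u + 64*sqrt(2)*u + 184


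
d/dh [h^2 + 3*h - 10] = 2*h + 3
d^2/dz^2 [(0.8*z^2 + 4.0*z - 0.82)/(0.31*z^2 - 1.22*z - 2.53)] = (1.37392*z^3 + 3.291828*z^2 + 20.683944*z - 18.178588)/(0.029791*z^6 - 0.351726*z^5 + 0.654813*z^4 + 3.925228*z^3 - 5.344119*z^2 - 23.427294*z - 16.194277)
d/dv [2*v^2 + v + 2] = 4*v + 1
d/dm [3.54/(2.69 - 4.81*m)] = 17.0274/(4.81*m - 2.69)^2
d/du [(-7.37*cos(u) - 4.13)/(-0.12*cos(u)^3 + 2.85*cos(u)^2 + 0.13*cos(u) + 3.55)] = (1.7688*cos(u)^3 - 19.5177*cos(u)^2 - 23.541*cos(u) + 25.6266)*sin(u)/(0.0144*cos(u)^6 - 0.684*cos(u)^5 + 8.0913*cos(u)^4 - 0.111*cos(u)^3 + 20.2519*cos(u)^2 + 0.923*cos(u) + 12.6025)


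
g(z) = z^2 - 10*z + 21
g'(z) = 2*z - 10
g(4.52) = -3.77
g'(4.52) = -0.96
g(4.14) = -3.26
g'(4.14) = -1.72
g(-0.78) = 29.41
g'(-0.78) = -11.56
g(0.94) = 12.48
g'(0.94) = -8.12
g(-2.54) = 52.85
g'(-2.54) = -15.08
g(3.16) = -0.61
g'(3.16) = -3.68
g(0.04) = 20.60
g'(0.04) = -9.92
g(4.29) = -3.50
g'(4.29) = -1.42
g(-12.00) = 285.00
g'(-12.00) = -34.00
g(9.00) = 12.00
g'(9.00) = 8.00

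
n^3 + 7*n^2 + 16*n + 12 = (n + 2)^2*(n + 3)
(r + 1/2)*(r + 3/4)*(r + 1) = r^3 + 9*r^2/4 + 13*r/8 + 3/8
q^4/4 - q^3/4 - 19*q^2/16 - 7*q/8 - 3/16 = (q/2 + 1/4)*(q/2 + 1/2)*(q - 3)*(q + 1/2)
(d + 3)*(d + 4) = d^2 + 7*d + 12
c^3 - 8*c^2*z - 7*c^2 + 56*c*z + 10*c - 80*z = (c - 5)*(c - 2)*(c - 8*z)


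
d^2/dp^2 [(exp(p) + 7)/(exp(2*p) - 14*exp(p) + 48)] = (exp(4*p) + 42*exp(3*p) - 582*exp(2*p) + 700*exp(p) + 7008)*exp(p)/(exp(6*p) - 42*exp(5*p) + 732*exp(4*p) - 6776*exp(3*p) + 35136*exp(2*p) - 96768*exp(p) + 110592)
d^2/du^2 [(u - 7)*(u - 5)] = 2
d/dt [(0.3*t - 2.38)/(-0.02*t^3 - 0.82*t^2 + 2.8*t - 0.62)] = (0.012*t^3 + 0.1032*t^2 - 3.9032*t + 6.478)/(0.0004*t^6 + 0.0328*t^5 + 0.5604*t^4 - 4.5672*t^3 + 8.8568*t^2 - 3.472*t + 0.3844)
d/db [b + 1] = 1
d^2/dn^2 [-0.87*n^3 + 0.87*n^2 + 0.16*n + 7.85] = 1.74 - 5.22*n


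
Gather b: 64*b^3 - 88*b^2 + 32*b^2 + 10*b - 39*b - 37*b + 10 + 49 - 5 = 64*b^3 - 56*b^2 - 66*b + 54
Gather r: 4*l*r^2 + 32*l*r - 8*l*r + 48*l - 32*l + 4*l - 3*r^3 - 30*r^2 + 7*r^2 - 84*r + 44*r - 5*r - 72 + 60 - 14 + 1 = 20*l - 3*r^3 + r^2*(4*l - 23) + r*(24*l - 45) - 25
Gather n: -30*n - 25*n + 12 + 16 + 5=33 - 55*n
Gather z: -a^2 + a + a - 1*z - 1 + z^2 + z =-a^2 + 2*a + z^2 - 1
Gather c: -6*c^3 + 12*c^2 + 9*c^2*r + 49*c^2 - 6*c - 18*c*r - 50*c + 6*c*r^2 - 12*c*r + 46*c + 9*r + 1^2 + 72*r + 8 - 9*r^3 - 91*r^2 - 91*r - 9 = -6*c^3 + c^2*(9*r + 61) + c*(6*r^2 - 30*r - 10) - 9*r^3 - 91*r^2 - 10*r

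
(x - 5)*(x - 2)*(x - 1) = x^3 - 8*x^2 + 17*x - 10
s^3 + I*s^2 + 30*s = s*(s - 5*I)*(s + 6*I)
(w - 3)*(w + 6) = w^2 + 3*w - 18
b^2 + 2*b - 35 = (b - 5)*(b + 7)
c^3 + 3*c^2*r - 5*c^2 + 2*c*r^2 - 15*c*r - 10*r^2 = (c - 5)*(c + r)*(c + 2*r)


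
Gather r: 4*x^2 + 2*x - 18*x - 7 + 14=4*x^2 - 16*x + 7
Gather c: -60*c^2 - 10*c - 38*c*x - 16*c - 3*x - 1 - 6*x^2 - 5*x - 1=-60*c^2 + c*(-38*x - 26) - 6*x^2 - 8*x - 2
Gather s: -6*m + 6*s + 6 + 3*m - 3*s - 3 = -3*m + 3*s + 3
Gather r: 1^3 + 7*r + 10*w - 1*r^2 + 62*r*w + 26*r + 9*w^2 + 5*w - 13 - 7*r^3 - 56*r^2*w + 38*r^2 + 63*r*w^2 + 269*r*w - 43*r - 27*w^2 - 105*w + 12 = -7*r^3 + r^2*(37 - 56*w) + r*(63*w^2 + 331*w - 10) - 18*w^2 - 90*w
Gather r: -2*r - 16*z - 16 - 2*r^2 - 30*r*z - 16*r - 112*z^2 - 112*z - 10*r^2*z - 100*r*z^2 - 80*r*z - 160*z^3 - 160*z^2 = r^2*(-10*z - 2) + r*(-100*z^2 - 110*z - 18) - 160*z^3 - 272*z^2 - 128*z - 16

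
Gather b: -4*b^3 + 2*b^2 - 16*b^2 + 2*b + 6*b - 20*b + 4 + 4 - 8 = -4*b^3 - 14*b^2 - 12*b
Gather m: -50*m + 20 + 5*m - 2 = 18 - 45*m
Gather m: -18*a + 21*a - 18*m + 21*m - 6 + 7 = 3*a + 3*m + 1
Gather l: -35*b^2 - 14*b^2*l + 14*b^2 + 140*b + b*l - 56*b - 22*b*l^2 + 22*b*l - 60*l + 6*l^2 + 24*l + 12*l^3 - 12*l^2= -21*b^2 + 84*b + 12*l^3 + l^2*(-22*b - 6) + l*(-14*b^2 + 23*b - 36)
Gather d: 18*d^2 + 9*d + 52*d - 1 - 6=18*d^2 + 61*d - 7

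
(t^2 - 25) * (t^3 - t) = t^5 - 26*t^3 + 25*t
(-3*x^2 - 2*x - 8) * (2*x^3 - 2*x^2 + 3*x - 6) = -6*x^5 + 2*x^4 - 21*x^3 + 28*x^2 - 12*x + 48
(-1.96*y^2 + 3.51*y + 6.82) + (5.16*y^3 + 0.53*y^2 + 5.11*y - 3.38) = 5.16*y^3 - 1.43*y^2 + 8.62*y + 3.44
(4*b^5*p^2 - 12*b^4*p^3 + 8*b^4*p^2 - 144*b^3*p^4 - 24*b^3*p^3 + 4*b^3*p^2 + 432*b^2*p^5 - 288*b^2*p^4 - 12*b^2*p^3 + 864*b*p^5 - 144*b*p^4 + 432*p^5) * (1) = 4*b^5*p^2 - 12*b^4*p^3 + 8*b^4*p^2 - 144*b^3*p^4 - 24*b^3*p^3 + 4*b^3*p^2 + 432*b^2*p^5 - 288*b^2*p^4 - 12*b^2*p^3 + 864*b*p^5 - 144*b*p^4 + 432*p^5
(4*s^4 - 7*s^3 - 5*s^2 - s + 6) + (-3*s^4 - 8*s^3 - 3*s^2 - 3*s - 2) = s^4 - 15*s^3 - 8*s^2 - 4*s + 4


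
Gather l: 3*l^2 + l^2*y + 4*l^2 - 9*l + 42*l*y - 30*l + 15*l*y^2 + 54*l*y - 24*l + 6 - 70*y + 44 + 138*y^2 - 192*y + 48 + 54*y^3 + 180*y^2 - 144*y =l^2*(y + 7) + l*(15*y^2 + 96*y - 63) + 54*y^3 + 318*y^2 - 406*y + 98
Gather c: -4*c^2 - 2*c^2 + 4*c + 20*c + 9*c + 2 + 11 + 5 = -6*c^2 + 33*c + 18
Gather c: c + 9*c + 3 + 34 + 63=10*c + 100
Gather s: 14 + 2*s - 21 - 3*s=-s - 7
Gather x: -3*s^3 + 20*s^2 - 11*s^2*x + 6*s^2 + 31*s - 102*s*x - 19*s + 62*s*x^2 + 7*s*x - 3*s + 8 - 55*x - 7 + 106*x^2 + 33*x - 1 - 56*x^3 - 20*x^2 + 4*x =-3*s^3 + 26*s^2 + 9*s - 56*x^3 + x^2*(62*s + 86) + x*(-11*s^2 - 95*s - 18)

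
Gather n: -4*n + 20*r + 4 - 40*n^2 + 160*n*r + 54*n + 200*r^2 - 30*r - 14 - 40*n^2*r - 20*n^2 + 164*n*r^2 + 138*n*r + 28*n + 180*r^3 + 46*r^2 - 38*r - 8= n^2*(-40*r - 60) + n*(164*r^2 + 298*r + 78) + 180*r^3 + 246*r^2 - 48*r - 18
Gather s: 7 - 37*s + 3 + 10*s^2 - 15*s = 10*s^2 - 52*s + 10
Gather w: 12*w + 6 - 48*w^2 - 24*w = -48*w^2 - 12*w + 6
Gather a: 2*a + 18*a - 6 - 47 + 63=20*a + 10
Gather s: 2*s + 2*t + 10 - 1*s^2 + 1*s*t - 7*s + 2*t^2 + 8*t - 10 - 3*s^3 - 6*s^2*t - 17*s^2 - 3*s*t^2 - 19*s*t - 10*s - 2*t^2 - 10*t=-3*s^3 + s^2*(-6*t - 18) + s*(-3*t^2 - 18*t - 15)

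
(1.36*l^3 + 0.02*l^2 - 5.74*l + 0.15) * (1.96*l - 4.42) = 2.6656*l^4 - 5.972*l^3 - 11.3388*l^2 + 25.6648*l - 0.663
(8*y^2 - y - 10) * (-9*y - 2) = -72*y^3 - 7*y^2 + 92*y + 20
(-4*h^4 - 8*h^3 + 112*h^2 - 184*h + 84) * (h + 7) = -4*h^5 - 36*h^4 + 56*h^3 + 600*h^2 - 1204*h + 588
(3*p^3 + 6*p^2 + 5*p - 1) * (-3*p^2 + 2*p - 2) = -9*p^5 - 12*p^4 - 9*p^3 + p^2 - 12*p + 2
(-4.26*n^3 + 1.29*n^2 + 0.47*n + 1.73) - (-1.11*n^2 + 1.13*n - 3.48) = -4.26*n^3 + 2.4*n^2 - 0.66*n + 5.21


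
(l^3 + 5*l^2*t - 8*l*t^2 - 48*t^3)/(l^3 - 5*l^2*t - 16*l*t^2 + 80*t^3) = (l^2 + l*t - 12*t^2)/(l^2 - 9*l*t + 20*t^2)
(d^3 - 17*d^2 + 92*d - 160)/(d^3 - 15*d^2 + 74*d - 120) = (d - 8)/(d - 6)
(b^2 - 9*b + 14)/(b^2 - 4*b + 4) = (b - 7)/(b - 2)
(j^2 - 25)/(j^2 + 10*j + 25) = (j - 5)/(j + 5)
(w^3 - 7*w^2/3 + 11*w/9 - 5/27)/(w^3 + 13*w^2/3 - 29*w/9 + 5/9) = (w - 5/3)/(w + 5)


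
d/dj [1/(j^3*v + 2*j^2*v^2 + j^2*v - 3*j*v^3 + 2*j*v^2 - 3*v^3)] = (-3*j^2 - 4*j*v - 2*j + 3*v^2 - 2*v)/(v*(j^3 + 2*j^2*v + j^2 - 3*j*v^2 + 2*j*v - 3*v^2)^2)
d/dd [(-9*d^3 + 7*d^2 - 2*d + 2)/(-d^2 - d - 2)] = 3*(3*d^4 + 6*d^3 + 15*d^2 - 8*d + 2)/(d^4 + 2*d^3 + 5*d^2 + 4*d + 4)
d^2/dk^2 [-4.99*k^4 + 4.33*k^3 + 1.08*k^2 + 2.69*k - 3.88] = -59.88*k^2 + 25.98*k + 2.16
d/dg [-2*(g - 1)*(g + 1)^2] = 2*(1 - 3*g)*(g + 1)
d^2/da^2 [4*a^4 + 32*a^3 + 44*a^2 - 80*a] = 48*a^2 + 192*a + 88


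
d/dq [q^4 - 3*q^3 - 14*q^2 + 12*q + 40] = 4*q^3 - 9*q^2 - 28*q + 12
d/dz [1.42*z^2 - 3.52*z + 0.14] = 2.84*z - 3.52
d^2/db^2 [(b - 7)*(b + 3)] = 2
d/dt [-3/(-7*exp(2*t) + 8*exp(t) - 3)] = (24 - 42*exp(t))*exp(t)/(7*exp(2*t) - 8*exp(t) + 3)^2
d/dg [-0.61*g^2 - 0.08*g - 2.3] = -1.22*g - 0.08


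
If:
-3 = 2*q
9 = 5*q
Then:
No Solution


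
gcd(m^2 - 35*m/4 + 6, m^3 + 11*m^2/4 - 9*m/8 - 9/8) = m - 3/4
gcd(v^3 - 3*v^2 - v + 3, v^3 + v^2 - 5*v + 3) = v - 1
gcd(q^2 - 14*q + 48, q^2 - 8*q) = q - 8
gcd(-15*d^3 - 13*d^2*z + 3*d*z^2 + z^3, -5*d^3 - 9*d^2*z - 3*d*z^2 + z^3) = d + z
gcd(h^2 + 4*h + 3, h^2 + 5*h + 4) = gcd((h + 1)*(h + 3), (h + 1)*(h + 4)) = h + 1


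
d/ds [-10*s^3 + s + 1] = 1 - 30*s^2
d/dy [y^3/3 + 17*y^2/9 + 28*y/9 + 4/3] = y^2 + 34*y/9 + 28/9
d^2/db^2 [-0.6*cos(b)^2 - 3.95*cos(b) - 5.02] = 3.95*cos(b) + 1.2*cos(2*b)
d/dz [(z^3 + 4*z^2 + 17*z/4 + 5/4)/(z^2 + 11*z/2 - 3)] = (8*z^4 + 88*z^3 + 70*z^2 - 212*z - 157)/(2*(4*z^4 + 44*z^3 + 97*z^2 - 132*z + 36))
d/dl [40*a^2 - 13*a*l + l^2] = -13*a + 2*l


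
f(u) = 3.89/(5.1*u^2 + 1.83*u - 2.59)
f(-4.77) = 0.04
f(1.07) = 0.75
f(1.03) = 0.83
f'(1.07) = -1.83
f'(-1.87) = 0.48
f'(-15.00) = 0.00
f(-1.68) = 0.45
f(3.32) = 0.07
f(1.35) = 0.42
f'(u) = 3.89*(-10.2*u - 1.83)/(5.1*u^2 + 1.83*u - 2.59)^2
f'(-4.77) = 0.02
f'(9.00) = -0.00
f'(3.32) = -0.04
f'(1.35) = -0.72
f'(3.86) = -0.02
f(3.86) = 0.05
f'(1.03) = -2.17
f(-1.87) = 0.33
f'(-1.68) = 0.78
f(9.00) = 0.01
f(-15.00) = 0.00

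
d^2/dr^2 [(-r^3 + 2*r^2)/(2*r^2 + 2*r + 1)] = 2*(-10*r^3 - 18*r^2 - 3*r + 2)/(8*r^6 + 24*r^5 + 36*r^4 + 32*r^3 + 18*r^2 + 6*r + 1)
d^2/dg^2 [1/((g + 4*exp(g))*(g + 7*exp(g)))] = (-7*(g + 4*exp(g))^2*(g + 7*exp(g))*exp(g) + 2*(g + 4*exp(g))^2*(7*exp(g) + 1)^2 - 4*(g + 4*exp(g))*(g + 7*exp(g))^2*exp(g) + 2*(g + 4*exp(g))*(g + 7*exp(g))*(4*exp(g) + 1)*(7*exp(g) + 1) + 2*(g + 7*exp(g))^2*(4*exp(g) + 1)^2)/((g + 4*exp(g))^3*(g + 7*exp(g))^3)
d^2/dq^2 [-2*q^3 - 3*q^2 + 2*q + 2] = -12*q - 6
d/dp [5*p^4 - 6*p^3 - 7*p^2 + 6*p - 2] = 20*p^3 - 18*p^2 - 14*p + 6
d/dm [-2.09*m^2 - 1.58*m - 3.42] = -4.18*m - 1.58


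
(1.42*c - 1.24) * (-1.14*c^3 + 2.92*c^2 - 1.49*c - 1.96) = -1.6188*c^4 + 5.56*c^3 - 5.7366*c^2 - 0.9356*c + 2.4304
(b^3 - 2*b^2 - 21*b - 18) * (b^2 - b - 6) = b^5 - 3*b^4 - 25*b^3 + 15*b^2 + 144*b + 108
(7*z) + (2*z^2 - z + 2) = 2*z^2 + 6*z + 2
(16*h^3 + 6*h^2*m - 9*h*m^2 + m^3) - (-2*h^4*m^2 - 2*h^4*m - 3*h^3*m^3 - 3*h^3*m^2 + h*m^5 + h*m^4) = 2*h^4*m^2 + 2*h^4*m + 3*h^3*m^3 + 3*h^3*m^2 + 16*h^3 + 6*h^2*m - h*m^5 - h*m^4 - 9*h*m^2 + m^3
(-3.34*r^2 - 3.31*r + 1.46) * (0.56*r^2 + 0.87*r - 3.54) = -1.8704*r^4 - 4.7594*r^3 + 9.7615*r^2 + 12.9876*r - 5.1684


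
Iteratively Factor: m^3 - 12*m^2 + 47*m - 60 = (m - 4)*(m^2 - 8*m + 15) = (m - 5)*(m - 4)*(m - 3)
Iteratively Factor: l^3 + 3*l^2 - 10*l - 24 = (l + 4)*(l^2 - l - 6) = (l - 3)*(l + 4)*(l + 2)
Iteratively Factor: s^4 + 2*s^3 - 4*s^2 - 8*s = (s)*(s^3 + 2*s^2 - 4*s - 8) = s*(s - 2)*(s^2 + 4*s + 4) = s*(s - 2)*(s + 2)*(s + 2)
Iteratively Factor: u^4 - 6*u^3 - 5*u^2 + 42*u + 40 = (u + 2)*(u^3 - 8*u^2 + 11*u + 20) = (u - 4)*(u + 2)*(u^2 - 4*u - 5) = (u - 5)*(u - 4)*(u + 2)*(u + 1)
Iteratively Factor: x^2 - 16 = (x + 4)*(x - 4)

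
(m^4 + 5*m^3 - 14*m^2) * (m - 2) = m^5 + 3*m^4 - 24*m^3 + 28*m^2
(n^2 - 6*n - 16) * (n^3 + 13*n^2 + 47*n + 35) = n^5 + 7*n^4 - 47*n^3 - 455*n^2 - 962*n - 560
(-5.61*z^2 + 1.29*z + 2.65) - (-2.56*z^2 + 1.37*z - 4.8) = -3.05*z^2 - 0.0800000000000001*z + 7.45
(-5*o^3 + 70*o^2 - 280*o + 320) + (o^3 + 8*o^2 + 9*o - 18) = -4*o^3 + 78*o^2 - 271*o + 302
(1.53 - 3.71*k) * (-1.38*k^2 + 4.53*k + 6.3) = 5.1198*k^3 - 18.9177*k^2 - 16.4421*k + 9.639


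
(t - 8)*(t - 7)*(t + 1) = t^3 - 14*t^2 + 41*t + 56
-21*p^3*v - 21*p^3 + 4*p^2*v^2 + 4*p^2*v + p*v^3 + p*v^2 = (-3*p + v)*(7*p + v)*(p*v + p)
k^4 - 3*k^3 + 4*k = k*(k - 2)^2*(k + 1)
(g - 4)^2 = g^2 - 8*g + 16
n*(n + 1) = n^2 + n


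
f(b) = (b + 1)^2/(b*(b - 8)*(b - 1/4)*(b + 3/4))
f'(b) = (2*b + 2)/(b*(b - 8)*(b - 1/4)*(b + 3/4)) - (b + 1)^2/(b*(b - 8)*(b - 1/4)*(b + 3/4)^2) - (b + 1)^2/(b*(b - 8)*(b - 1/4)^2*(b + 3/4)) - (b + 1)^2/(b*(b - 8)^2*(b - 1/4)*(b + 3/4)) - (b + 1)^2/(b^2*(b - 8)*(b - 1/4)*(b + 3/4))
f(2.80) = -0.11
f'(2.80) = 0.03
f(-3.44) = 0.02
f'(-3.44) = 0.00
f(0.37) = -4.95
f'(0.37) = 51.14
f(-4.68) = 0.01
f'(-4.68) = 0.00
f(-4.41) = 0.01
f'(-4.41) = 0.00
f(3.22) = -0.10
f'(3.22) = 0.02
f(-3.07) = 0.02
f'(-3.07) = 0.00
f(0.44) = -2.76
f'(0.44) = 18.90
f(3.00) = -0.10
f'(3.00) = 0.03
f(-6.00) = 0.01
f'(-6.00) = 0.00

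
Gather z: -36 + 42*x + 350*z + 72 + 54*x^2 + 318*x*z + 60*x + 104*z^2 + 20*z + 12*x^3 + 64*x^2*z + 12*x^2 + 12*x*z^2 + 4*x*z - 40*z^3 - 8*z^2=12*x^3 + 66*x^2 + 102*x - 40*z^3 + z^2*(12*x + 96) + z*(64*x^2 + 322*x + 370) + 36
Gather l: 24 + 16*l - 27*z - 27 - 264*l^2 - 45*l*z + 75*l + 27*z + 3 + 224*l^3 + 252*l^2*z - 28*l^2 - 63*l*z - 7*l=224*l^3 + l^2*(252*z - 292) + l*(84 - 108*z)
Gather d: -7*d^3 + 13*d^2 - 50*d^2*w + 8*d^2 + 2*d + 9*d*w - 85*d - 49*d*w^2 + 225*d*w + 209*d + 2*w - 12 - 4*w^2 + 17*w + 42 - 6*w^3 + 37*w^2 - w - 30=-7*d^3 + d^2*(21 - 50*w) + d*(-49*w^2 + 234*w + 126) - 6*w^3 + 33*w^2 + 18*w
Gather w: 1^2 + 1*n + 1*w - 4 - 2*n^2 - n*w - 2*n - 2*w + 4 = -2*n^2 - n + w*(-n - 1) + 1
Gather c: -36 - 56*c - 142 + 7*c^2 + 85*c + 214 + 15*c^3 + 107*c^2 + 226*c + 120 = 15*c^3 + 114*c^2 + 255*c + 156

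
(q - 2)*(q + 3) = q^2 + q - 6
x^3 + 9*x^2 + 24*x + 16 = (x + 1)*(x + 4)^2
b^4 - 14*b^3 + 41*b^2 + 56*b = b*(b - 8)*(b - 7)*(b + 1)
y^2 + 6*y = y*(y + 6)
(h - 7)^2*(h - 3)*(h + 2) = h^4 - 15*h^3 + 57*h^2 + 35*h - 294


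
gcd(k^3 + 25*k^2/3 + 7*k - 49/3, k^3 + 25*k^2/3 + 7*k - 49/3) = k^3 + 25*k^2/3 + 7*k - 49/3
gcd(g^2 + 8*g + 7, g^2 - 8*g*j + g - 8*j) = g + 1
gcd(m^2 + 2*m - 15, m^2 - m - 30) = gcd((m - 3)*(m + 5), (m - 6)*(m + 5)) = m + 5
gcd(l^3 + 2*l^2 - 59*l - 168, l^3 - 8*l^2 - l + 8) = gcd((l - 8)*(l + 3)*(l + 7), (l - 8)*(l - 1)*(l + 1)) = l - 8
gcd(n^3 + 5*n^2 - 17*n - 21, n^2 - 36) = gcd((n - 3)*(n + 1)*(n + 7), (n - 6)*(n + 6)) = 1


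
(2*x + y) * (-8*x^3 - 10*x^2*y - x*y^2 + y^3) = -16*x^4 - 28*x^3*y - 12*x^2*y^2 + x*y^3 + y^4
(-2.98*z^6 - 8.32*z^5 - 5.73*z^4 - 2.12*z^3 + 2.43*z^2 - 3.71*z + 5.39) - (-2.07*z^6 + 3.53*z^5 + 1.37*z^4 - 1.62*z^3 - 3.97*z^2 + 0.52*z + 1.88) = -0.91*z^6 - 11.85*z^5 - 7.1*z^4 - 0.5*z^3 + 6.4*z^2 - 4.23*z + 3.51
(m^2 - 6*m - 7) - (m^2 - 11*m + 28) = 5*m - 35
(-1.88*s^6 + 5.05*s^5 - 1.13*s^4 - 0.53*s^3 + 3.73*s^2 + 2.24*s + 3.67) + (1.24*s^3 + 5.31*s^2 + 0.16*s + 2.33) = -1.88*s^6 + 5.05*s^5 - 1.13*s^4 + 0.71*s^3 + 9.04*s^2 + 2.4*s + 6.0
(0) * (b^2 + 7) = 0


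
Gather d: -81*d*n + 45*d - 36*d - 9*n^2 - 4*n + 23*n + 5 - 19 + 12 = d*(9 - 81*n) - 9*n^2 + 19*n - 2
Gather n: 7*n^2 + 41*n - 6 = 7*n^2 + 41*n - 6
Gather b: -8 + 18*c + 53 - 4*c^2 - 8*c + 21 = -4*c^2 + 10*c + 66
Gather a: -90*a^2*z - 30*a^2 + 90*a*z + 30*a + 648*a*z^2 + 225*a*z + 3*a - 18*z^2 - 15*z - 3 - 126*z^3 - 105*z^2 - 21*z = a^2*(-90*z - 30) + a*(648*z^2 + 315*z + 33) - 126*z^3 - 123*z^2 - 36*z - 3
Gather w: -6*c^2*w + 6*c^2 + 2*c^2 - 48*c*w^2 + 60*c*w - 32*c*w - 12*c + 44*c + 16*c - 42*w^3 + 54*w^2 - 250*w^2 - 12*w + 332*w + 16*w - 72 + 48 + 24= 8*c^2 + 48*c - 42*w^3 + w^2*(-48*c - 196) + w*(-6*c^2 + 28*c + 336)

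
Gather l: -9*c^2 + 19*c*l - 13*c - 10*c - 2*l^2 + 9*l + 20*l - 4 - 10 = -9*c^2 - 23*c - 2*l^2 + l*(19*c + 29) - 14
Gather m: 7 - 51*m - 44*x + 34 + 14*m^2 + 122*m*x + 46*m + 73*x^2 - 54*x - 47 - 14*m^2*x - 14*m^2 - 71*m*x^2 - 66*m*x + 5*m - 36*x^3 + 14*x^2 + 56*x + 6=-14*m^2*x + m*(-71*x^2 + 56*x) - 36*x^3 + 87*x^2 - 42*x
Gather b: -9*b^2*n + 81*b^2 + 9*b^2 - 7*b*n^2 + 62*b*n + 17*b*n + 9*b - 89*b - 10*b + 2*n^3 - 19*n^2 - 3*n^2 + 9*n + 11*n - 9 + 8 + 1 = b^2*(90 - 9*n) + b*(-7*n^2 + 79*n - 90) + 2*n^3 - 22*n^2 + 20*n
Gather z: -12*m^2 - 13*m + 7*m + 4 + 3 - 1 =-12*m^2 - 6*m + 6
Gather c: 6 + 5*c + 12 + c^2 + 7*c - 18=c^2 + 12*c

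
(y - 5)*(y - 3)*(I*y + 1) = I*y^3 + y^2 - 8*I*y^2 - 8*y + 15*I*y + 15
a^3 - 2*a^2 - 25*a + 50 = (a - 5)*(a - 2)*(a + 5)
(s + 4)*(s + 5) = s^2 + 9*s + 20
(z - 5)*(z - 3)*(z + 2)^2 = z^4 - 4*z^3 - 13*z^2 + 28*z + 60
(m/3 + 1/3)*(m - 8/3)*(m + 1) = m^3/3 - 2*m^2/9 - 13*m/9 - 8/9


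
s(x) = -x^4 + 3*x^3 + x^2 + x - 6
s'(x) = -4*x^3 + 9*x^2 + 2*x + 1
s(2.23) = 9.74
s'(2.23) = 5.86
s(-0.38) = -6.42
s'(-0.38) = 1.76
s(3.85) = -35.83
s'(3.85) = -86.16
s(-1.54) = -21.75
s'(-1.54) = 33.87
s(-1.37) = -16.73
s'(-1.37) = 25.44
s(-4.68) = -776.00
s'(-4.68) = 598.77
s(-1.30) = -15.06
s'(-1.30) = 22.40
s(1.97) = 7.73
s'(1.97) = 9.29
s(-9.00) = -8682.00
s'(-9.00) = 3628.00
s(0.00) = -6.00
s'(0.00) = 1.00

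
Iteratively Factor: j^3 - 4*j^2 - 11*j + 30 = (j - 5)*(j^2 + j - 6) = (j - 5)*(j + 3)*(j - 2)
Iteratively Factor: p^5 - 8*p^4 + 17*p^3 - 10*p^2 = (p - 5)*(p^4 - 3*p^3 + 2*p^2) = p*(p - 5)*(p^3 - 3*p^2 + 2*p) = p^2*(p - 5)*(p^2 - 3*p + 2) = p^2*(p - 5)*(p - 1)*(p - 2)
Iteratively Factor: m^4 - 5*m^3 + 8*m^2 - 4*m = (m - 2)*(m^3 - 3*m^2 + 2*m) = (m - 2)^2*(m^2 - m) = (m - 2)^2*(m - 1)*(m)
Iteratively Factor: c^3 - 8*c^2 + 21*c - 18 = (c - 3)*(c^2 - 5*c + 6) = (c - 3)*(c - 2)*(c - 3)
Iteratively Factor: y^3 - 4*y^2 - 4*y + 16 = (y - 4)*(y^2 - 4) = (y - 4)*(y - 2)*(y + 2)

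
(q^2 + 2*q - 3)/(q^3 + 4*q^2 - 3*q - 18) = (q - 1)/(q^2 + q - 6)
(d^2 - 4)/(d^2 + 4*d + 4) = (d - 2)/(d + 2)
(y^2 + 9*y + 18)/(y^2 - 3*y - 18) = (y + 6)/(y - 6)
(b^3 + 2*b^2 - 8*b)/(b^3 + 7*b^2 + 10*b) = (b^2 + 2*b - 8)/(b^2 + 7*b + 10)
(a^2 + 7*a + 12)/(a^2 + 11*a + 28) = (a + 3)/(a + 7)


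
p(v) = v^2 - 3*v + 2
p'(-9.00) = -21.00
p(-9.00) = 110.00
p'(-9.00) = -21.00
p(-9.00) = 110.00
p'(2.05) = 1.10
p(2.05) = 0.05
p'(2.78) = 2.56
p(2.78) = 1.39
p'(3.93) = 4.86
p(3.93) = 5.65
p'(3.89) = 4.78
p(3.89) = 5.46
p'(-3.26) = -9.52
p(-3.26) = 22.41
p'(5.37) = 7.74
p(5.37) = 14.73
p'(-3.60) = -10.20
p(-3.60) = 25.76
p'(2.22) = 1.44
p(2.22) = 0.27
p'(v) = 2*v - 3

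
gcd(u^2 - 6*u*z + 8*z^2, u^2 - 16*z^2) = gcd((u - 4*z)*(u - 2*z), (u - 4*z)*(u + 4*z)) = -u + 4*z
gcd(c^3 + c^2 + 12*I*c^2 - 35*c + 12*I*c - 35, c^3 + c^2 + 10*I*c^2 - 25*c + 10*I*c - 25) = c^2 + c*(1 + 5*I) + 5*I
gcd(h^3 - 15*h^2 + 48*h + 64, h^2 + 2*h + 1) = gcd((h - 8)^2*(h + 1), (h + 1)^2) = h + 1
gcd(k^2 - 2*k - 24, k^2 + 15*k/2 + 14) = k + 4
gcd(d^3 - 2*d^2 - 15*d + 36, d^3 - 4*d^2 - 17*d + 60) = d^2 + d - 12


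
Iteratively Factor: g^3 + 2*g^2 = (g)*(g^2 + 2*g) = g*(g + 2)*(g)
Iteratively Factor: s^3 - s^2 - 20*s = (s - 5)*(s^2 + 4*s) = (s - 5)*(s + 4)*(s)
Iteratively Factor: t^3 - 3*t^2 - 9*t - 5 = (t + 1)*(t^2 - 4*t - 5) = (t + 1)^2*(t - 5)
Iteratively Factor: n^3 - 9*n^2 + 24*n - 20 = (n - 2)*(n^2 - 7*n + 10) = (n - 5)*(n - 2)*(n - 2)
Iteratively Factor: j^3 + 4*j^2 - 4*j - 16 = (j - 2)*(j^2 + 6*j + 8) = (j - 2)*(j + 2)*(j + 4)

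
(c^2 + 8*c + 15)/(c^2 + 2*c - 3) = (c + 5)/(c - 1)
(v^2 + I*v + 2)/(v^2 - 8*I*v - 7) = (v + 2*I)/(v - 7*I)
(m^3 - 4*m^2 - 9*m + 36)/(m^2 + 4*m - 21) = (m^2 - m - 12)/(m + 7)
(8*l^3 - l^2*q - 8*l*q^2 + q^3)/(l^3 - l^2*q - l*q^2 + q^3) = (-8*l + q)/(-l + q)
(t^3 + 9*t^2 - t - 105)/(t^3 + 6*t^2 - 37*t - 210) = (t - 3)/(t - 6)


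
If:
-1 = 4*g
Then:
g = -1/4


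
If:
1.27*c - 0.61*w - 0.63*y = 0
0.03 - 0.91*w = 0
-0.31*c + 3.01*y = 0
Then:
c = 0.02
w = 0.03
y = 0.00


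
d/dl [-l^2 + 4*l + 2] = 4 - 2*l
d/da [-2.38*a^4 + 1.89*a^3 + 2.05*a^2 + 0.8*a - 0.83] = -9.52*a^3 + 5.67*a^2 + 4.1*a + 0.8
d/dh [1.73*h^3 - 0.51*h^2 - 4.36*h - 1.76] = 5.19*h^2 - 1.02*h - 4.36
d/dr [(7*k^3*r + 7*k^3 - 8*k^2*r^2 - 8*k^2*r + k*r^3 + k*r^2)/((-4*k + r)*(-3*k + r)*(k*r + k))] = k*(-47*k^2 + 10*k*r + r^2)/(144*k^4 - 168*k^3*r + 73*k^2*r^2 - 14*k*r^3 + r^4)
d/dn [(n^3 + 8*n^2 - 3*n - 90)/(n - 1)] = (2*n^3 + 5*n^2 - 16*n + 93)/(n^2 - 2*n + 1)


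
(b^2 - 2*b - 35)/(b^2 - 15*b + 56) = (b + 5)/(b - 8)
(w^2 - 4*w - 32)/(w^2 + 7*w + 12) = (w - 8)/(w + 3)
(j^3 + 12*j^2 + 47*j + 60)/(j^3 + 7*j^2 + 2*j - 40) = (j + 3)/(j - 2)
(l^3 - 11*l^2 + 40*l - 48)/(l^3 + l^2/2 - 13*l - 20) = 2*(l^2 - 7*l + 12)/(2*l^2 + 9*l + 10)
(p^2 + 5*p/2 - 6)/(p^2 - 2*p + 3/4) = 2*(p + 4)/(2*p - 1)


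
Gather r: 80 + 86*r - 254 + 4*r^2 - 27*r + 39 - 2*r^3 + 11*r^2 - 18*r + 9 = -2*r^3 + 15*r^2 + 41*r - 126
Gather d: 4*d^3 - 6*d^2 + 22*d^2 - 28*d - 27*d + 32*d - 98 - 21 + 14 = 4*d^3 + 16*d^2 - 23*d - 105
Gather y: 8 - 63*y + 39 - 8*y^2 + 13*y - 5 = -8*y^2 - 50*y + 42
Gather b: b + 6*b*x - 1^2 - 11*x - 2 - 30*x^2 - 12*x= b*(6*x + 1) - 30*x^2 - 23*x - 3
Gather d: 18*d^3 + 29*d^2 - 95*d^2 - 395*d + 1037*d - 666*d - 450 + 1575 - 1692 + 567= 18*d^3 - 66*d^2 - 24*d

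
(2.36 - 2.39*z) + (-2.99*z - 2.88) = -5.38*z - 0.52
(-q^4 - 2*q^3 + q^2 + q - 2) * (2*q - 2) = -2*q^5 - 2*q^4 + 6*q^3 - 6*q + 4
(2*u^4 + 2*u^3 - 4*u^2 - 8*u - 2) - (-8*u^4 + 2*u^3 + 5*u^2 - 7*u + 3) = 10*u^4 - 9*u^2 - u - 5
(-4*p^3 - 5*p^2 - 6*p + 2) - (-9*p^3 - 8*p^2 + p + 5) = 5*p^3 + 3*p^2 - 7*p - 3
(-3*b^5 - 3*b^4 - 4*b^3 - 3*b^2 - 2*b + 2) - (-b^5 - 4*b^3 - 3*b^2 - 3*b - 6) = -2*b^5 - 3*b^4 + b + 8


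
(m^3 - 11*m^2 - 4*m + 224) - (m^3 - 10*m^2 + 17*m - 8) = -m^2 - 21*m + 232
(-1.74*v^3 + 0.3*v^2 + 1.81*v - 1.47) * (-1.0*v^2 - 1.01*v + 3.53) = 1.74*v^5 + 1.4574*v^4 - 8.2552*v^3 + 0.7009*v^2 + 7.874*v - 5.1891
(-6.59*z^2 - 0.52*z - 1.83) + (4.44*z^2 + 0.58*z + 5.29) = -2.15*z^2 + 0.0599999999999999*z + 3.46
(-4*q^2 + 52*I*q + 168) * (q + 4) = -4*q^3 - 16*q^2 + 52*I*q^2 + 168*q + 208*I*q + 672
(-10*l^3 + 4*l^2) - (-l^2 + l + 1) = -10*l^3 + 5*l^2 - l - 1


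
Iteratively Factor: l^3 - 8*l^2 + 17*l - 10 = (l - 5)*(l^2 - 3*l + 2) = (l - 5)*(l - 1)*(l - 2)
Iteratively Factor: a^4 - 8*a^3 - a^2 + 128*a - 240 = (a - 4)*(a^3 - 4*a^2 - 17*a + 60) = (a - 4)*(a - 3)*(a^2 - a - 20) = (a - 5)*(a - 4)*(a - 3)*(a + 4)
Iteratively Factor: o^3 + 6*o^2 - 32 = (o + 4)*(o^2 + 2*o - 8) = (o + 4)^2*(o - 2)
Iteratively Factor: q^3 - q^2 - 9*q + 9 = (q - 1)*(q^2 - 9) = (q - 3)*(q - 1)*(q + 3)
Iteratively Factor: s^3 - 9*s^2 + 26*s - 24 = (s - 4)*(s^2 - 5*s + 6) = (s - 4)*(s - 3)*(s - 2)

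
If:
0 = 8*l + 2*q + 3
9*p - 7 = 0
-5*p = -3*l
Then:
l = 35/27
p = 7/9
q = -361/54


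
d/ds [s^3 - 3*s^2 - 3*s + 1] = 3*s^2 - 6*s - 3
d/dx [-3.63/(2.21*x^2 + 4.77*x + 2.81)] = (16.0446*x + 17.3151)/(2.21*x^2 + 4.77*x + 2.81)^2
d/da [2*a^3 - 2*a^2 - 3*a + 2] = 6*a^2 - 4*a - 3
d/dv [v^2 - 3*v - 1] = 2*v - 3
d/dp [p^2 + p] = 2*p + 1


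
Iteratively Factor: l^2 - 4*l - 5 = (l - 5)*(l + 1)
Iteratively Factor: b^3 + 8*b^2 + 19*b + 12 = (b + 1)*(b^2 + 7*b + 12) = (b + 1)*(b + 4)*(b + 3)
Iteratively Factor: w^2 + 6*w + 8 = (w + 2)*(w + 4)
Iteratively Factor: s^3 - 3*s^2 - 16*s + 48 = (s - 4)*(s^2 + s - 12) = (s - 4)*(s + 4)*(s - 3)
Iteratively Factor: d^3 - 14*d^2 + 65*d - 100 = (d - 5)*(d^2 - 9*d + 20) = (d - 5)*(d - 4)*(d - 5)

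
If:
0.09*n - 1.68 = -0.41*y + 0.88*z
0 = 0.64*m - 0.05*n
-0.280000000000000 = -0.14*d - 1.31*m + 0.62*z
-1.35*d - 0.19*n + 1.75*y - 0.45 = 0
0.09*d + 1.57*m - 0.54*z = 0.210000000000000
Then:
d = 10.87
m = 0.73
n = 9.34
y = 9.65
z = 3.54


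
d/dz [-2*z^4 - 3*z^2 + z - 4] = -8*z^3 - 6*z + 1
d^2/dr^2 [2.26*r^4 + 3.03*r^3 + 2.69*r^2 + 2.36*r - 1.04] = 27.12*r^2 + 18.18*r + 5.38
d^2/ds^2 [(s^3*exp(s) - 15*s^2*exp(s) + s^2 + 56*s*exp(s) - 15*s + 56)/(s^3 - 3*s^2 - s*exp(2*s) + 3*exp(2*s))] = (2*(-(3*s^2 - 2*s*exp(2*s) - 6*s + 5*exp(2*s))*(s^3*exp(s) - 12*s^2*exp(s) + 26*s*exp(s) + 2*s + 56*exp(s) - 15) + (2*s*exp(2*s) - 3*s - 4*exp(2*s) + 3)*(s^3*exp(s) - 15*s^2*exp(s) + s^2 + 56*s*exp(s) - 15*s + 56))*(s^3 - 3*s^2 - s*exp(2*s) + 3*exp(2*s)) + 2*(3*s^2 - 2*s*exp(2*s) - 6*s + 5*exp(2*s))^2*(s^3*exp(s) - 15*s^2*exp(s) + s^2 + 56*s*exp(s) - 15*s + 56) + (s^3 - 3*s^2 - s*exp(2*s) + 3*exp(2*s))^2*(s^3*exp(s) - 9*s^2*exp(s) + 2*s*exp(s) + 82*exp(s) + 2))/(s^3 - 3*s^2 - s*exp(2*s) + 3*exp(2*s))^3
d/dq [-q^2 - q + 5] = -2*q - 1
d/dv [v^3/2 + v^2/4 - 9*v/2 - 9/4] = 3*v^2/2 + v/2 - 9/2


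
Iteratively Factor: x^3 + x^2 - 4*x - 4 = (x - 2)*(x^2 + 3*x + 2) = (x - 2)*(x + 2)*(x + 1)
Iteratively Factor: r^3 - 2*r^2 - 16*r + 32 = (r - 2)*(r^2 - 16) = (r - 4)*(r - 2)*(r + 4)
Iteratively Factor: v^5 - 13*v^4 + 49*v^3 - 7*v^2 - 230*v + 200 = (v - 1)*(v^4 - 12*v^3 + 37*v^2 + 30*v - 200) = (v - 5)*(v - 1)*(v^3 - 7*v^2 + 2*v + 40) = (v - 5)*(v - 1)*(v + 2)*(v^2 - 9*v + 20) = (v - 5)*(v - 4)*(v - 1)*(v + 2)*(v - 5)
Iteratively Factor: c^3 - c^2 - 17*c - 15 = (c - 5)*(c^2 + 4*c + 3) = (c - 5)*(c + 3)*(c + 1)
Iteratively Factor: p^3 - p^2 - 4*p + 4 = (p + 2)*(p^2 - 3*p + 2) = (p - 1)*(p + 2)*(p - 2)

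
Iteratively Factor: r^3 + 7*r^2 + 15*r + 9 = (r + 3)*(r^2 + 4*r + 3) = (r + 3)^2*(r + 1)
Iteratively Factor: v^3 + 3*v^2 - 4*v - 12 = (v + 3)*(v^2 - 4) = (v + 2)*(v + 3)*(v - 2)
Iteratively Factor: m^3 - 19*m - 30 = (m + 3)*(m^2 - 3*m - 10) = (m - 5)*(m + 3)*(m + 2)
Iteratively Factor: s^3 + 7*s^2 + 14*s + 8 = (s + 4)*(s^2 + 3*s + 2) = (s + 1)*(s + 4)*(s + 2)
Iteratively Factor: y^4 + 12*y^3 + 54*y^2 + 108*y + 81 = (y + 3)*(y^3 + 9*y^2 + 27*y + 27) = (y + 3)^2*(y^2 + 6*y + 9) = (y + 3)^3*(y + 3)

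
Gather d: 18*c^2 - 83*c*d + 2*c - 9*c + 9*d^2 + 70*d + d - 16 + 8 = 18*c^2 - 7*c + 9*d^2 + d*(71 - 83*c) - 8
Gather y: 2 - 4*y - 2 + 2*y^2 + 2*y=2*y^2 - 2*y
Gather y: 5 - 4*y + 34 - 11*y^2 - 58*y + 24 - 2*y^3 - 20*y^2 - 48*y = -2*y^3 - 31*y^2 - 110*y + 63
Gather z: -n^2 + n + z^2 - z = -n^2 + n + z^2 - z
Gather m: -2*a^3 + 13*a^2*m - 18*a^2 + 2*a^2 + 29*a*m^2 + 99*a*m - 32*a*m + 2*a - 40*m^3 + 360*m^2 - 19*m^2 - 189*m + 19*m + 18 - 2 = -2*a^3 - 16*a^2 + 2*a - 40*m^3 + m^2*(29*a + 341) + m*(13*a^2 + 67*a - 170) + 16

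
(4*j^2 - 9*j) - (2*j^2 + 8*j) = 2*j^2 - 17*j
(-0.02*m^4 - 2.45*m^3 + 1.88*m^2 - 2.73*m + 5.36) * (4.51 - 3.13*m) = 0.0626*m^5 + 7.5783*m^4 - 16.9339*m^3 + 17.0237*m^2 - 29.0891*m + 24.1736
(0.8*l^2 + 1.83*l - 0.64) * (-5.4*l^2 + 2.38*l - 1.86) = -4.32*l^4 - 7.978*l^3 + 6.3234*l^2 - 4.927*l + 1.1904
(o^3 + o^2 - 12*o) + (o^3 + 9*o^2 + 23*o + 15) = 2*o^3 + 10*o^2 + 11*o + 15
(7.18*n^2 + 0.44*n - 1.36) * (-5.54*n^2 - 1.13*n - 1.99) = -39.7772*n^4 - 10.551*n^3 - 7.251*n^2 + 0.6612*n + 2.7064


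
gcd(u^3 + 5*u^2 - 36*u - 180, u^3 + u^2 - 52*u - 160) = u + 5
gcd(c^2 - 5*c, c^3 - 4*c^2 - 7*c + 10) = c - 5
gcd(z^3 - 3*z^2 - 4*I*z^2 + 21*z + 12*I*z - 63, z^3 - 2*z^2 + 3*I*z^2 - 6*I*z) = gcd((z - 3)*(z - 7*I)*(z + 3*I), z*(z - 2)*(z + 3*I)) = z + 3*I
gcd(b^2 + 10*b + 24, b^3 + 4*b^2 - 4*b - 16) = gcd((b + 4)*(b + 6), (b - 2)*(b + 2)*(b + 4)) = b + 4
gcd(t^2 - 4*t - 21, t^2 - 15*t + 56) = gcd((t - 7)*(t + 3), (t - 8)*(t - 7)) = t - 7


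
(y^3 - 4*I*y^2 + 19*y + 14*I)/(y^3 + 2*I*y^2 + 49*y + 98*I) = (y + I)/(y + 7*I)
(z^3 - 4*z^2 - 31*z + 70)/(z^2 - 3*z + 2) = (z^2 - 2*z - 35)/(z - 1)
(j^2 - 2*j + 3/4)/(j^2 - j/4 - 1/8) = 2*(2*j - 3)/(4*j + 1)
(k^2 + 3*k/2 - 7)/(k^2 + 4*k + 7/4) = 2*(k - 2)/(2*k + 1)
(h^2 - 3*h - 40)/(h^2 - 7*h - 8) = (h + 5)/(h + 1)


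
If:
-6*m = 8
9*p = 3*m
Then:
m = -4/3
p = -4/9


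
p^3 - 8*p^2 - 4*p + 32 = (p - 8)*(p - 2)*(p + 2)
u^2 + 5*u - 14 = (u - 2)*(u + 7)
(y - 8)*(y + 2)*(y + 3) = y^3 - 3*y^2 - 34*y - 48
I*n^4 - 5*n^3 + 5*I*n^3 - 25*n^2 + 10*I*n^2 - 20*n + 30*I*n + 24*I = (n + 4)*(n - I)*(n + 6*I)*(I*n + I)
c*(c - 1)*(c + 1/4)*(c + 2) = c^4 + 5*c^3/4 - 7*c^2/4 - c/2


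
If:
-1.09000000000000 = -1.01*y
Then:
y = 1.08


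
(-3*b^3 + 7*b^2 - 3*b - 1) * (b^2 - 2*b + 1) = -3*b^5 + 13*b^4 - 20*b^3 + 12*b^2 - b - 1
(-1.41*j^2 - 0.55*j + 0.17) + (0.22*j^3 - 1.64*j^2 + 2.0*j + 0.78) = 0.22*j^3 - 3.05*j^2 + 1.45*j + 0.95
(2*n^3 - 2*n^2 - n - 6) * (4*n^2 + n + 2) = 8*n^5 - 6*n^4 - 2*n^3 - 29*n^2 - 8*n - 12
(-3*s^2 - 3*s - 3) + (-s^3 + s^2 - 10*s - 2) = -s^3 - 2*s^2 - 13*s - 5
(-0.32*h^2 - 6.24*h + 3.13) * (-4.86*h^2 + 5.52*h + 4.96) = 1.5552*h^4 + 28.56*h^3 - 51.2438*h^2 - 13.6728*h + 15.5248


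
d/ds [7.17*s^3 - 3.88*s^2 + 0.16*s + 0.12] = 21.51*s^2 - 7.76*s + 0.16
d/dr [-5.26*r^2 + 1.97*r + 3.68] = 1.97 - 10.52*r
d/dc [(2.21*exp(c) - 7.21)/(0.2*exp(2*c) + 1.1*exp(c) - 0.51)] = (-0.442*exp(2*c) + 2.884*exp(c) + 6.8039)*exp(c)/(0.04*exp(4*c) + 0.44*exp(3*c) + 1.006*exp(2*c) - 1.122*exp(c) + 0.2601)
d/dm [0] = 0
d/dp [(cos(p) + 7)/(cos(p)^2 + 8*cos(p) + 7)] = sin(p)/(cos(p) + 1)^2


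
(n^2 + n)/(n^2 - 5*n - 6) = n/(n - 6)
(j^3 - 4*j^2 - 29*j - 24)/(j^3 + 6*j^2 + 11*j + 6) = (j - 8)/(j + 2)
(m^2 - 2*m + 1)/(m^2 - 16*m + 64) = (m^2 - 2*m + 1)/(m^2 - 16*m + 64)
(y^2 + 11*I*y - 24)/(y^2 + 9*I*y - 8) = (y + 3*I)/(y + I)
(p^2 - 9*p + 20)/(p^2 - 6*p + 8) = (p - 5)/(p - 2)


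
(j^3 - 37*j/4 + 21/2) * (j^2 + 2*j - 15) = j^5 + 2*j^4 - 97*j^3/4 - 8*j^2 + 639*j/4 - 315/2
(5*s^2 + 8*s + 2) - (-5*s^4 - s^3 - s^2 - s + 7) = 5*s^4 + s^3 + 6*s^2 + 9*s - 5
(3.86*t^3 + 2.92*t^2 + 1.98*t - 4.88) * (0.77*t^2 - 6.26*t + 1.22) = 2.9722*t^5 - 21.9152*t^4 - 12.0454*t^3 - 12.59*t^2 + 32.9644*t - 5.9536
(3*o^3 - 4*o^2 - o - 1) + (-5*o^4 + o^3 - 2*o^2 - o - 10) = -5*o^4 + 4*o^3 - 6*o^2 - 2*o - 11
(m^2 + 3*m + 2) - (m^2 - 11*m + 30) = 14*m - 28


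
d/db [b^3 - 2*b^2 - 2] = b*(3*b - 4)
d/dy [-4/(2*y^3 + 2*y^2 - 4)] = 2*y*(3*y + 2)/(y^3 + y^2 - 2)^2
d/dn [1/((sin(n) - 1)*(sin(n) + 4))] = -(2*sin(n) + 3)*cos(n)/((sin(n) - 1)^2*(sin(n) + 4)^2)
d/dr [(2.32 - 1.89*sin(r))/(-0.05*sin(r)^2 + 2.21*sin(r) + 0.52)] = (-0.0945*sin(r)^2 + 0.232*sin(r) - 6.11)*cos(r)/(0.0025*sin(r)^4 - 0.221*sin(r)^3 + 4.8321*sin(r)^2 + 2.2984*sin(r) + 0.2704)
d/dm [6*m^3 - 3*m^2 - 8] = 6*m*(3*m - 1)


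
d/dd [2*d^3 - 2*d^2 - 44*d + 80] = 6*d^2 - 4*d - 44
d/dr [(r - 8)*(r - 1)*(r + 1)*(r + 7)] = 4*r^3 - 3*r^2 - 114*r + 1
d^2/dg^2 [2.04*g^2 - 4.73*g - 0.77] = 4.08000000000000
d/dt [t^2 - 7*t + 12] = 2*t - 7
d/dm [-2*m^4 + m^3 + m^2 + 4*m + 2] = -8*m^3 + 3*m^2 + 2*m + 4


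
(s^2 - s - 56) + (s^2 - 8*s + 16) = 2*s^2 - 9*s - 40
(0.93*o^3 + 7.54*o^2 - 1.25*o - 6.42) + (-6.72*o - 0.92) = 0.93*o^3 + 7.54*o^2 - 7.97*o - 7.34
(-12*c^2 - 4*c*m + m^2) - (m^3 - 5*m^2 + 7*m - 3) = -12*c^2 - 4*c*m - m^3 + 6*m^2 - 7*m + 3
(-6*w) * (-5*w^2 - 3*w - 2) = 30*w^3 + 18*w^2 + 12*w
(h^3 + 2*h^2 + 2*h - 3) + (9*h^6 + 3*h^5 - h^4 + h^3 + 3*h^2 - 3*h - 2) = 9*h^6 + 3*h^5 - h^4 + 2*h^3 + 5*h^2 - h - 5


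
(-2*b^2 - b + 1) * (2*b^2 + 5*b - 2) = -4*b^4 - 12*b^3 + b^2 + 7*b - 2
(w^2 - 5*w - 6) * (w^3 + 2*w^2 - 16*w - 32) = w^5 - 3*w^4 - 32*w^3 + 36*w^2 + 256*w + 192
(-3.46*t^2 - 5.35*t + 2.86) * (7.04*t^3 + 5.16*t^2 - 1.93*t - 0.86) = -24.3584*t^5 - 55.5176*t^4 - 0.793799999999999*t^3 + 28.0587*t^2 - 0.918799999999999*t - 2.4596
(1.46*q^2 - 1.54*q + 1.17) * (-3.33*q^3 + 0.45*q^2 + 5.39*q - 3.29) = -4.8618*q^5 + 5.7852*q^4 + 3.2803*q^3 - 12.5775*q^2 + 11.3729*q - 3.8493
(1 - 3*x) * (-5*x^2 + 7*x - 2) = 15*x^3 - 26*x^2 + 13*x - 2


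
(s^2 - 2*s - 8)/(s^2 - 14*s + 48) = (s^2 - 2*s - 8)/(s^2 - 14*s + 48)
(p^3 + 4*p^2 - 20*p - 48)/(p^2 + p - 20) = (p^2 + 8*p + 12)/(p + 5)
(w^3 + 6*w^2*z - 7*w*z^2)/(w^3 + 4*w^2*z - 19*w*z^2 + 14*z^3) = w/(w - 2*z)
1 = 1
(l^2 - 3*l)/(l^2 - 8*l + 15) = l/(l - 5)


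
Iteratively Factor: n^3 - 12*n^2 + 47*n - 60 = (n - 5)*(n^2 - 7*n + 12) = (n - 5)*(n - 4)*(n - 3)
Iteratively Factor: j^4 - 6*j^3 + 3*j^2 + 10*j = (j)*(j^3 - 6*j^2 + 3*j + 10) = j*(j + 1)*(j^2 - 7*j + 10) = j*(j - 2)*(j + 1)*(j - 5)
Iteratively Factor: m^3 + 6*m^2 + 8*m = (m + 4)*(m^2 + 2*m) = m*(m + 4)*(m + 2)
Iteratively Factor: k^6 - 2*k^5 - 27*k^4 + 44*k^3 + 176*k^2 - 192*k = (k - 4)*(k^5 + 2*k^4 - 19*k^3 - 32*k^2 + 48*k) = (k - 4)*(k + 4)*(k^4 - 2*k^3 - 11*k^2 + 12*k) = (k - 4)*(k + 3)*(k + 4)*(k^3 - 5*k^2 + 4*k) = (k - 4)^2*(k + 3)*(k + 4)*(k^2 - k) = (k - 4)^2*(k - 1)*(k + 3)*(k + 4)*(k)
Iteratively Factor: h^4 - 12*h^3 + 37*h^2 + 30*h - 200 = (h - 5)*(h^3 - 7*h^2 + 2*h + 40) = (h - 5)^2*(h^2 - 2*h - 8) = (h - 5)^2*(h + 2)*(h - 4)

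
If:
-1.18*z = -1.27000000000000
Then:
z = 1.08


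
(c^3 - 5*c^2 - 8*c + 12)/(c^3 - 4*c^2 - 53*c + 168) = (c^3 - 5*c^2 - 8*c + 12)/(c^3 - 4*c^2 - 53*c + 168)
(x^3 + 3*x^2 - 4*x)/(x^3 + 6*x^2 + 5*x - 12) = x/(x + 3)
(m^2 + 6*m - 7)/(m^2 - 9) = (m^2 + 6*m - 7)/(m^2 - 9)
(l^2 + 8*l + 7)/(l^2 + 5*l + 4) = (l + 7)/(l + 4)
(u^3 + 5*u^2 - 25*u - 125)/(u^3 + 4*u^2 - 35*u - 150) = (u - 5)/(u - 6)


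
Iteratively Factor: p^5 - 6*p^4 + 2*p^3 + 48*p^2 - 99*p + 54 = (p - 2)*(p^4 - 4*p^3 - 6*p^2 + 36*p - 27) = (p - 3)*(p - 2)*(p^3 - p^2 - 9*p + 9) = (p - 3)*(p - 2)*(p - 1)*(p^2 - 9) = (p - 3)*(p - 2)*(p - 1)*(p + 3)*(p - 3)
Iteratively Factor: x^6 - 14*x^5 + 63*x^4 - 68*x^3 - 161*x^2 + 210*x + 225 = (x - 3)*(x^5 - 11*x^4 + 30*x^3 + 22*x^2 - 95*x - 75) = (x - 3)*(x + 1)*(x^4 - 12*x^3 + 42*x^2 - 20*x - 75) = (x - 3)^2*(x + 1)*(x^3 - 9*x^2 + 15*x + 25) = (x - 5)*(x - 3)^2*(x + 1)*(x^2 - 4*x - 5) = (x - 5)^2*(x - 3)^2*(x + 1)*(x + 1)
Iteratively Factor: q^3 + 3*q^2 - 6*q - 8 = (q - 2)*(q^2 + 5*q + 4) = (q - 2)*(q + 1)*(q + 4)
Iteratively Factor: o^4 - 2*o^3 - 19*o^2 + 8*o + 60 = (o + 2)*(o^3 - 4*o^2 - 11*o + 30) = (o - 2)*(o + 2)*(o^2 - 2*o - 15) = (o - 2)*(o + 2)*(o + 3)*(o - 5)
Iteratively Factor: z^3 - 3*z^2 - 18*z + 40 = (z - 5)*(z^2 + 2*z - 8) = (z - 5)*(z - 2)*(z + 4)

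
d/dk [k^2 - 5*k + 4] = 2*k - 5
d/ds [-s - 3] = -1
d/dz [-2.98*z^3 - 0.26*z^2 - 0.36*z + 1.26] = -8.94*z^2 - 0.52*z - 0.36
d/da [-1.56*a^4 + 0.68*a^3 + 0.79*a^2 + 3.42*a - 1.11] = -6.24*a^3 + 2.04*a^2 + 1.58*a + 3.42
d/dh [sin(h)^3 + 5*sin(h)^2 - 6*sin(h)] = (3*sin(h)^2 + 10*sin(h) - 6)*cos(h)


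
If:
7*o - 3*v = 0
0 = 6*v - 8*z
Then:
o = 4*z/7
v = 4*z/3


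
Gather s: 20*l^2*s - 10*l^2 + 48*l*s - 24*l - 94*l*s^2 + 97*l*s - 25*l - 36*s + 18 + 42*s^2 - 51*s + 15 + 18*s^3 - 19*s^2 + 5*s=-10*l^2 - 49*l + 18*s^3 + s^2*(23 - 94*l) + s*(20*l^2 + 145*l - 82) + 33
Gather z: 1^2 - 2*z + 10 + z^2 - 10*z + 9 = z^2 - 12*z + 20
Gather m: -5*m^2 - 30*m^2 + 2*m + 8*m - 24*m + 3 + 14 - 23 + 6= -35*m^2 - 14*m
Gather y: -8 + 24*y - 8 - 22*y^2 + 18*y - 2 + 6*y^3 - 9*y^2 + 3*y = 6*y^3 - 31*y^2 + 45*y - 18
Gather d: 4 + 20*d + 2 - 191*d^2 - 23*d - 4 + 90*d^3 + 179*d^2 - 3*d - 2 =90*d^3 - 12*d^2 - 6*d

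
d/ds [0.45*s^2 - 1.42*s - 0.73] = 0.9*s - 1.42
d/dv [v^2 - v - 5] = 2*v - 1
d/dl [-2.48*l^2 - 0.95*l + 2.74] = -4.96*l - 0.95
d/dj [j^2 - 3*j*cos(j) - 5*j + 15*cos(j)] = 3*j*sin(j) + 2*j - 15*sin(j) - 3*cos(j) - 5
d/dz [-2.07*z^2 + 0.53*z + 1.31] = 0.53 - 4.14*z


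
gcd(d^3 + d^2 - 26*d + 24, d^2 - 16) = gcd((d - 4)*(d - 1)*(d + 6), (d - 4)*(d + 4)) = d - 4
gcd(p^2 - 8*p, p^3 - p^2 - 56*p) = p^2 - 8*p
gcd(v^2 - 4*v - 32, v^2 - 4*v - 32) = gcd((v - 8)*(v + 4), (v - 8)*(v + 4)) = v^2 - 4*v - 32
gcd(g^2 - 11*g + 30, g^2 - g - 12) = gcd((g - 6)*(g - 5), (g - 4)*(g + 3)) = 1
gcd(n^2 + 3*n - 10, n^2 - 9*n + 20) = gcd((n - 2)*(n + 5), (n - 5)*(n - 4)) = 1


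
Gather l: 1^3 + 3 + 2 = 6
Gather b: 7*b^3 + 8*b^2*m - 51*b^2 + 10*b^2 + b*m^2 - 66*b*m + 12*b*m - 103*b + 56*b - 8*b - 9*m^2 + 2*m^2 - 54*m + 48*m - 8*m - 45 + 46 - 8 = 7*b^3 + b^2*(8*m - 41) + b*(m^2 - 54*m - 55) - 7*m^2 - 14*m - 7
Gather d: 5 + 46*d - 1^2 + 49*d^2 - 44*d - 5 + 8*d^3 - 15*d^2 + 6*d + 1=8*d^3 + 34*d^2 + 8*d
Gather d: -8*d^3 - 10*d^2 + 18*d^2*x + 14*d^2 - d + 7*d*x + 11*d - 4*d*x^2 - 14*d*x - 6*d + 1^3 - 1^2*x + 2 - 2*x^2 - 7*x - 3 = -8*d^3 + d^2*(18*x + 4) + d*(-4*x^2 - 7*x + 4) - 2*x^2 - 8*x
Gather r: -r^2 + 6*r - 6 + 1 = -r^2 + 6*r - 5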